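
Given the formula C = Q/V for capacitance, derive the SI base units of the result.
Units of each symbol in C = Q/V:
  Q (charge, in coulombs): s·A
  V (voltage, in volts): kg·m²/(s³·A)  → in the denominator, contributes s³·A/(kg·m²)

Multiplying the contributions: [s·A] · [s³·A/(kg·m²)]
Adding exponents of each base unit: kg: -1, m: -2, s: 4, A: 2
SI base units of capacitance: s⁴·A²/(kg·m²)

Answer: s⁴·A²/(kg·m²)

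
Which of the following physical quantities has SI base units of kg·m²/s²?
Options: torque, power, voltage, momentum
Checking the SI base units of each option:
  torque (τ = Fr): kg·m²/s²  ✓ matches
  power (P = W/t): kg·m²/s³  ✗
  voltage (V = IR): kg·m²/(s³·A)  ✗
  momentum (p = mv): kg·m/s  ✗

Only torque has units kg·m²/s².

Answer: torque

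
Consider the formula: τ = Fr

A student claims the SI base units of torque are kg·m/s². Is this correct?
Units of each symbol in τ = Fr:
  F (force): kg·m/s²
  r (lever arm): m

Multiplying the contributions: [kg·m/s²] · [m]
Adding exponents of each base unit: kg: 1, m: 2, s: -2
SI base units of torque: kg·m²/s²

The claimed units kg·m/s² (exponents kg: 1, m: 1, s: -2) do not match the derived units kg·m²/s² (exponents kg: 1, m: 2, s: -2), so the claim is incorrect.

Answer: No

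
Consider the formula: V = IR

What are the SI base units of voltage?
Units of each symbol in V = IR:
  I (current): A
  R (resistance, in ohms): kg·m²/(s³·A²)

Multiplying the contributions: [A] · [kg·m²/(s³·A²)]
Adding exponents of each base unit: kg: 1, m: 2, s: -3, A: -1
SI base units of voltage: kg·m²/(s³·A)

Answer: kg·m²/(s³·A)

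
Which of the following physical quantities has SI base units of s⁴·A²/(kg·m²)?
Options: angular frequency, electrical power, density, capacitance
Checking the SI base units of each option:
  angular frequency (ω = 2πf): 1/s  ✗
  electrical power (P = IV): kg·m²/s³  ✗
  density (ρ = m/V): kg/m³  ✗
  capacitance (C = Q/V): s⁴·A²/(kg·m²)  ✓ matches

Only capacitance has units s⁴·A²/(kg·m²).

Answer: capacitance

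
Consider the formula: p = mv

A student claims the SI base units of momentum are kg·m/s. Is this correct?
Units of each symbol in p = mv:
  m (mass): kg
  v (velocity): m/s

Multiplying the contributions: [kg] · [m/s]
Adding exponents of each base unit: kg: 1, m: 1, s: -1
SI base units of momentum: kg·m/s

The claimed units kg·m/s match the derived units, so the claim is correct.

Answer: Yes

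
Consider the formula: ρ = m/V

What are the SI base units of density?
Units of each symbol in ρ = m/V:
  m (mass): kg
  V (volume): m³  → in the denominator, contributes 1/m³

Multiplying the contributions: [kg] · [1/m³]
Adding exponents of each base unit: kg: 1, m: -3
SI base units of density: kg/m³

Answer: kg/m³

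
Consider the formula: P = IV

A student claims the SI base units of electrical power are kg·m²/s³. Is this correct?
Units of each symbol in P = IV:
  I (current): A
  V (voltage, in volts): kg·m²/(s³·A)

Multiplying the contributions: [A] · [kg·m²/(s³·A)]
Adding exponents of each base unit: kg: 1, m: 2, s: -3
SI base units of electrical power: kg·m²/s³

The claimed units kg·m²/s³ match the derived units, so the claim is correct.

Answer: Yes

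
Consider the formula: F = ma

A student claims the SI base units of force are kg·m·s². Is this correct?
Units of each symbol in F = ma:
  m (mass): kg
  a (acceleration): m/s²

Multiplying the contributions: [kg] · [m/s²]
Adding exponents of each base unit: kg: 1, m: 1, s: -2
SI base units of force: kg·m/s²

The claimed units kg·m·s² (exponents kg: 1, m: 1, s: 2) do not match the derived units kg·m/s² (exponents kg: 1, m: 1, s: -2), so the claim is incorrect.

Answer: No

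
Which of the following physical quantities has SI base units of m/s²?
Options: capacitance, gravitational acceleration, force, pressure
Checking the SI base units of each option:
  capacitance (C = Q/V): s⁴·A²/(kg·m²)  ✗
  gravitational acceleration (g = GM/r²): m/s²  ✓ matches
  force (F = ma): kg·m/s²  ✗
  pressure (P = F/A): kg/(m·s²)  ✗

Only gravitational acceleration has units m/s².

Answer: gravitational acceleration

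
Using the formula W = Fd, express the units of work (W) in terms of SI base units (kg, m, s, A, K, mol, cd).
Units of each symbol in W = Fd:
  F (force): kg·m/s²
  d (displacement): m

Multiplying the contributions: [kg·m/s²] · [m]
Adding exponents of each base unit: kg: 1, m: 2, s: -2
SI base units of work: kg·m²/s²

Answer: kg·m²/s²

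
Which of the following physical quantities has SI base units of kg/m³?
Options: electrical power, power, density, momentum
Checking the SI base units of each option:
  electrical power (P = IV): kg·m²/s³  ✗
  power (P = W/t): kg·m²/s³  ✗
  density (ρ = m/V): kg/m³  ✓ matches
  momentum (p = mv): kg·m/s  ✗

Only density has units kg/m³.

Answer: density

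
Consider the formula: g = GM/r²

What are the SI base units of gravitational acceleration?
Units of each symbol in g = GM/r²:
  G (gravitational constant): m³/(kg·s²)
  M (mass): kg
  r (distance): m  → to the power 2 in the denominator, contributes 1/m²

Multiplying the contributions: [m³/(kg·s²)] · [kg] · [1/m²]
Adding exponents of each base unit: m: 1, s: -2
SI base units of gravitational acceleration: m/s²

Answer: m/s²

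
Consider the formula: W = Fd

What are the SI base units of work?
Units of each symbol in W = Fd:
  F (force): kg·m/s²
  d (displacement): m

Multiplying the contributions: [kg·m/s²] · [m]
Adding exponents of each base unit: kg: 1, m: 2, s: -2
SI base units of work: kg·m²/s²

Answer: kg·m²/s²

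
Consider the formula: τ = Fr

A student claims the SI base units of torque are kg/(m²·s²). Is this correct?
Units of each symbol in τ = Fr:
  F (force): kg·m/s²
  r (lever arm): m

Multiplying the contributions: [kg·m/s²] · [m]
Adding exponents of each base unit: kg: 1, m: 2, s: -2
SI base units of torque: kg·m²/s²

The claimed units kg/(m²·s²) (exponents kg: 1, m: -2, s: -2) do not match the derived units kg·m²/s² (exponents kg: 1, m: 2, s: -2), so the claim is incorrect.

Answer: No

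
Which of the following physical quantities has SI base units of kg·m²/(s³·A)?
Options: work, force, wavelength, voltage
Checking the SI base units of each option:
  work (W = Fd): kg·m²/s²  ✗
  force (F = ma): kg·m/s²  ✗
  wavelength (λ = v/f): m  ✗
  voltage (V = IR): kg·m²/(s³·A)  ✓ matches

Only voltage has units kg·m²/(s³·A).

Answer: voltage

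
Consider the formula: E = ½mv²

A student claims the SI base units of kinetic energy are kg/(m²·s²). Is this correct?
Units of each symbol in E = ½mv²:
  m (mass): kg
  v (speed): m/s  → to the power 2, contributes m²/s²
  The factor ½ is dimensionless.

Multiplying the contributions: [kg] · [m²/s²]
Adding exponents of each base unit: kg: 1, m: 2, s: -2
SI base units of kinetic energy: kg·m²/s²

The claimed units kg/(m²·s²) (exponents kg: 1, m: -2, s: -2) do not match the derived units kg·m²/s² (exponents kg: 1, m: 2, s: -2), so the claim is incorrect.

Answer: No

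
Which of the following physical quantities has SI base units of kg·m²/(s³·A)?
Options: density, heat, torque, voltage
Checking the SI base units of each option:
  density (ρ = m/V): kg/m³  ✗
  heat (Q = mcΔT): kg·m²/s²  ✗
  torque (τ = Fr): kg·m²/s²  ✗
  voltage (V = IR): kg·m²/(s³·A)  ✓ matches

Only voltage has units kg·m²/(s³·A).

Answer: voltage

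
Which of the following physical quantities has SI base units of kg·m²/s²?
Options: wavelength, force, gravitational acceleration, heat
Checking the SI base units of each option:
  wavelength (λ = v/f): m  ✗
  force (F = ma): kg·m/s²  ✗
  gravitational acceleration (g = GM/r²): m/s²  ✗
  heat (Q = mcΔT): kg·m²/s²  ✓ matches

Only heat has units kg·m²/s².

Answer: heat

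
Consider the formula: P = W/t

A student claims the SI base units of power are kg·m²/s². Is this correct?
Units of each symbol in P = W/t:
  W (work): kg·m²/s²
  t (time): s  → in the denominator, contributes 1/s

Multiplying the contributions: [kg·m²/s²] · [1/s]
Adding exponents of each base unit: kg: 1, m: 2, s: -3
SI base units of power: kg·m²/s³

The claimed units kg·m²/s² (exponents kg: 1, m: 2, s: -2) do not match the derived units kg·m²/s³ (exponents kg: 1, m: 2, s: -3), so the claim is incorrect.

Answer: No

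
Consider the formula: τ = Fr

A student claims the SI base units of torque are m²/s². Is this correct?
Units of each symbol in τ = Fr:
  F (force): kg·m/s²
  r (lever arm): m

Multiplying the contributions: [kg·m/s²] · [m]
Adding exponents of each base unit: kg: 1, m: 2, s: -2
SI base units of torque: kg·m²/s²

The claimed units m²/s² (exponents m: 2, s: -2) do not match the derived units kg·m²/s² (exponents kg: 1, m: 2, s: -2), so the claim is incorrect.

Answer: No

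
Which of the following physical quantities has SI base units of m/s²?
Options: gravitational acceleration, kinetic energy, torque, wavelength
Checking the SI base units of each option:
  gravitational acceleration (g = GM/r²): m/s²  ✓ matches
  kinetic energy (E = ½mv²): kg·m²/s²  ✗
  torque (τ = Fr): kg·m²/s²  ✗
  wavelength (λ = v/f): m  ✗

Only gravitational acceleration has units m/s².

Answer: gravitational acceleration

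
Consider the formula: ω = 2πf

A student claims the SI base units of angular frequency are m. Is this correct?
Units of each symbol in ω = 2πf:
  f (frequency): 1/s
  The factor 2π is dimensionless.

Multiplying the contributions: [1/s]
Adding exponents of each base unit: s: -1
SI base units of angular frequency: 1/s

The claimed units m (exponents m: 1) do not match the derived units 1/s (exponents s: -1), so the claim is incorrect.

Answer: No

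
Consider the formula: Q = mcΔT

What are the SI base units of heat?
Units of each symbol in Q = mcΔT:
  m (mass): kg
  c (specific heat capacity, in J/(kg·K)): m²/(s²·K)
  ΔT (temperature change): K

Multiplying the contributions: [kg] · [m²/(s²·K)] · [K]
Adding exponents of each base unit: kg: 1, m: 2, s: -2
SI base units of heat: kg·m²/s²

Answer: kg·m²/s²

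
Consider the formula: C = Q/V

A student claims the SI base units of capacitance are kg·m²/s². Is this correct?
Units of each symbol in C = Q/V:
  Q (charge, in coulombs): s·A
  V (voltage, in volts): kg·m²/(s³·A)  → in the denominator, contributes s³·A/(kg·m²)

Multiplying the contributions: [s·A] · [s³·A/(kg·m²)]
Adding exponents of each base unit: kg: -1, m: -2, s: 4, A: 2
SI base units of capacitance: s⁴·A²/(kg·m²)

The claimed units kg·m²/s² (exponents kg: 1, m: 2, s: -2) do not match the derived units s⁴·A²/(kg·m²) (exponents kg: -1, m: -2, s: 4, A: 2), so the claim is incorrect.

Answer: No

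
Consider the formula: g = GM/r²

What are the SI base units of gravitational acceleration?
Units of each symbol in g = GM/r²:
  G (gravitational constant): m³/(kg·s²)
  M (mass): kg
  r (distance): m  → to the power 2 in the denominator, contributes 1/m²

Multiplying the contributions: [m³/(kg·s²)] · [kg] · [1/m²]
Adding exponents of each base unit: m: 1, s: -2
SI base units of gravitational acceleration: m/s²

Answer: m/s²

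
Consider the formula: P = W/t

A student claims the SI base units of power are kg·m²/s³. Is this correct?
Units of each symbol in P = W/t:
  W (work): kg·m²/s²
  t (time): s  → in the denominator, contributes 1/s

Multiplying the contributions: [kg·m²/s²] · [1/s]
Adding exponents of each base unit: kg: 1, m: 2, s: -3
SI base units of power: kg·m²/s³

The claimed units kg·m²/s³ match the derived units, so the claim is correct.

Answer: Yes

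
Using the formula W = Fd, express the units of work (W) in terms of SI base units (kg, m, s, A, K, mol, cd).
Units of each symbol in W = Fd:
  F (force): kg·m/s²
  d (displacement): m

Multiplying the contributions: [kg·m/s²] · [m]
Adding exponents of each base unit: kg: 1, m: 2, s: -2
SI base units of work: kg·m²/s²

Answer: kg·m²/s²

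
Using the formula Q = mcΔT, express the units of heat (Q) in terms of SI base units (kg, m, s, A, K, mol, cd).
Units of each symbol in Q = mcΔT:
  m (mass): kg
  c (specific heat capacity, in J/(kg·K)): m²/(s²·K)
  ΔT (temperature change): K

Multiplying the contributions: [kg] · [m²/(s²·K)] · [K]
Adding exponents of each base unit: kg: 1, m: 2, s: -2
SI base units of heat: kg·m²/s²

Answer: kg·m²/s²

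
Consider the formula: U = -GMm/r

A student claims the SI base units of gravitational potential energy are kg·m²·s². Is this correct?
Units of each symbol in U = -GMm/r:
  G (gravitational constant): m³/(kg·s²)
  M (mass): kg
  m (mass): kg
  r (distance): m  → in the denominator, contributes 1/m
  The minus sign does not affect the units.

Multiplying the contributions: [m³/(kg·s²)] · [kg] · [kg] · [1/m]
Adding exponents of each base unit: kg: 1, m: 2, s: -2
SI base units of gravitational potential energy: kg·m²/s²

The claimed units kg·m²·s² (exponents kg: 1, m: 2, s: 2) do not match the derived units kg·m²/s² (exponents kg: 1, m: 2, s: -2), so the claim is incorrect.

Answer: No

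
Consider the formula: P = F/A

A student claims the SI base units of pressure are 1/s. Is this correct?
Units of each symbol in P = F/A:
  F (force): kg·m/s²
  A (area): m²  → in the denominator, contributes 1/m²

Multiplying the contributions: [kg·m/s²] · [1/m²]
Adding exponents of each base unit: kg: 1, m: -1, s: -2
SI base units of pressure: kg/(m·s²)

The claimed units 1/s (exponents s: -1) do not match the derived units kg/(m·s²) (exponents kg: 1, m: -1, s: -2), so the claim is incorrect.

Answer: No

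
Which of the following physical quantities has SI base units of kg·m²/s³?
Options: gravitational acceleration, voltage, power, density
Checking the SI base units of each option:
  gravitational acceleration (g = GM/r²): m/s²  ✗
  voltage (V = IR): kg·m²/(s³·A)  ✗
  power (P = W/t): kg·m²/s³  ✓ matches
  density (ρ = m/V): kg/m³  ✗

Only power has units kg·m²/s³.

Answer: power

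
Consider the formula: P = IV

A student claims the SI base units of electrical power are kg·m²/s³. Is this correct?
Units of each symbol in P = IV:
  I (current): A
  V (voltage, in volts): kg·m²/(s³·A)

Multiplying the contributions: [A] · [kg·m²/(s³·A)]
Adding exponents of each base unit: kg: 1, m: 2, s: -3
SI base units of electrical power: kg·m²/s³

The claimed units kg·m²/s³ match the derived units, so the claim is correct.

Answer: Yes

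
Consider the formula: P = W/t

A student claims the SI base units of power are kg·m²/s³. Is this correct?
Units of each symbol in P = W/t:
  W (work): kg·m²/s²
  t (time): s  → in the denominator, contributes 1/s

Multiplying the contributions: [kg·m²/s²] · [1/s]
Adding exponents of each base unit: kg: 1, m: 2, s: -3
SI base units of power: kg·m²/s³

The claimed units kg·m²/s³ match the derived units, so the claim is correct.

Answer: Yes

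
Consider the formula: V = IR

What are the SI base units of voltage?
Units of each symbol in V = IR:
  I (current): A
  R (resistance, in ohms): kg·m²/(s³·A²)

Multiplying the contributions: [A] · [kg·m²/(s³·A²)]
Adding exponents of each base unit: kg: 1, m: 2, s: -3, A: -1
SI base units of voltage: kg·m²/(s³·A)

Answer: kg·m²/(s³·A)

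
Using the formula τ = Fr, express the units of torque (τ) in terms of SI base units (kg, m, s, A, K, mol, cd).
Units of each symbol in τ = Fr:
  F (force): kg·m/s²
  r (lever arm): m

Multiplying the contributions: [kg·m/s²] · [m]
Adding exponents of each base unit: kg: 1, m: 2, s: -2
SI base units of torque: kg·m²/s²

Answer: kg·m²/s²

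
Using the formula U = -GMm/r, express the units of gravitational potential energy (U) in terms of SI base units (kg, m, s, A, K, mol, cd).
Units of each symbol in U = -GMm/r:
  G (gravitational constant): m³/(kg·s²)
  M (mass): kg
  m (mass): kg
  r (distance): m  → in the denominator, contributes 1/m
  The minus sign does not affect the units.

Multiplying the contributions: [m³/(kg·s²)] · [kg] · [kg] · [1/m]
Adding exponents of each base unit: kg: 1, m: 2, s: -2
SI base units of gravitational potential energy: kg·m²/s²

Answer: kg·m²/s²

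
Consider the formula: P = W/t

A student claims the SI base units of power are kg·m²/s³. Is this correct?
Units of each symbol in P = W/t:
  W (work): kg·m²/s²
  t (time): s  → in the denominator, contributes 1/s

Multiplying the contributions: [kg·m²/s²] · [1/s]
Adding exponents of each base unit: kg: 1, m: 2, s: -3
SI base units of power: kg·m²/s³

The claimed units kg·m²/s³ match the derived units, so the claim is correct.

Answer: Yes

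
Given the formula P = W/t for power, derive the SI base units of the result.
Units of each symbol in P = W/t:
  W (work): kg·m²/s²
  t (time): s  → in the denominator, contributes 1/s

Multiplying the contributions: [kg·m²/s²] · [1/s]
Adding exponents of each base unit: kg: 1, m: 2, s: -3
SI base units of power: kg·m²/s³

Answer: kg·m²/s³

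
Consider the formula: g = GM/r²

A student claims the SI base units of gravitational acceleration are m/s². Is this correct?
Units of each symbol in g = GM/r²:
  G (gravitational constant): m³/(kg·s²)
  M (mass): kg
  r (distance): m  → to the power 2 in the denominator, contributes 1/m²

Multiplying the contributions: [m³/(kg·s²)] · [kg] · [1/m²]
Adding exponents of each base unit: m: 1, s: -2
SI base units of gravitational acceleration: m/s²

The claimed units m/s² match the derived units, so the claim is correct.

Answer: Yes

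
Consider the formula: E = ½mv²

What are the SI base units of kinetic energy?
Units of each symbol in E = ½mv²:
  m (mass): kg
  v (speed): m/s  → to the power 2, contributes m²/s²
  The factor ½ is dimensionless.

Multiplying the contributions: [kg] · [m²/s²]
Adding exponents of each base unit: kg: 1, m: 2, s: -2
SI base units of kinetic energy: kg·m²/s²

Answer: kg·m²/s²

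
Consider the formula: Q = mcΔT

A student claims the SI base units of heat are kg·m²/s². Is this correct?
Units of each symbol in Q = mcΔT:
  m (mass): kg
  c (specific heat capacity, in J/(kg·K)): m²/(s²·K)
  ΔT (temperature change): K

Multiplying the contributions: [kg] · [m²/(s²·K)] · [K]
Adding exponents of each base unit: kg: 1, m: 2, s: -2
SI base units of heat: kg·m²/s²

The claimed units kg·m²/s² match the derived units, so the claim is correct.

Answer: Yes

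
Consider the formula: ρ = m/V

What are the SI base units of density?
Units of each symbol in ρ = m/V:
  m (mass): kg
  V (volume): m³  → in the denominator, contributes 1/m³

Multiplying the contributions: [kg] · [1/m³]
Adding exponents of each base unit: kg: 1, m: -3
SI base units of density: kg/m³

Answer: kg/m³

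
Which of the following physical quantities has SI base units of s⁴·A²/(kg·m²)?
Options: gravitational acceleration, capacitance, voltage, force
Checking the SI base units of each option:
  gravitational acceleration (g = GM/r²): m/s²  ✗
  capacitance (C = Q/V): s⁴·A²/(kg·m²)  ✓ matches
  voltage (V = IR): kg·m²/(s³·A)  ✗
  force (F = ma): kg·m/s²  ✗

Only capacitance has units s⁴·A²/(kg·m²).

Answer: capacitance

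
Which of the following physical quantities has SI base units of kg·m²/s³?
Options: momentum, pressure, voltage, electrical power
Checking the SI base units of each option:
  momentum (p = mv): kg·m/s  ✗
  pressure (P = F/A): kg/(m·s²)  ✗
  voltage (V = IR): kg·m²/(s³·A)  ✗
  electrical power (P = IV): kg·m²/s³  ✓ matches

Only electrical power has units kg·m²/s³.

Answer: electrical power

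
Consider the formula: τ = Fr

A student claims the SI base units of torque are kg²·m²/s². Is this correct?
Units of each symbol in τ = Fr:
  F (force): kg·m/s²
  r (lever arm): m

Multiplying the contributions: [kg·m/s²] · [m]
Adding exponents of each base unit: kg: 1, m: 2, s: -2
SI base units of torque: kg·m²/s²

The claimed units kg²·m²/s² (exponents kg: 2, m: 2, s: -2) do not match the derived units kg·m²/s² (exponents kg: 1, m: 2, s: -2), so the claim is incorrect.

Answer: No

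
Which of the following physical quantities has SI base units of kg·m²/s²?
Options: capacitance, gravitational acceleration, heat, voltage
Checking the SI base units of each option:
  capacitance (C = Q/V): s⁴·A²/(kg·m²)  ✗
  gravitational acceleration (g = GM/r²): m/s²  ✗
  heat (Q = mcΔT): kg·m²/s²  ✓ matches
  voltage (V = IR): kg·m²/(s³·A)  ✗

Only heat has units kg·m²/s².

Answer: heat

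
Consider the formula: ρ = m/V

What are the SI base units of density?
Units of each symbol in ρ = m/V:
  m (mass): kg
  V (volume): m³  → in the denominator, contributes 1/m³

Multiplying the contributions: [kg] · [1/m³]
Adding exponents of each base unit: kg: 1, m: -3
SI base units of density: kg/m³

Answer: kg/m³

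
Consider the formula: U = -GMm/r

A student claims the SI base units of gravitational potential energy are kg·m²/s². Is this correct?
Units of each symbol in U = -GMm/r:
  G (gravitational constant): m³/(kg·s²)
  M (mass): kg
  m (mass): kg
  r (distance): m  → in the denominator, contributes 1/m
  The minus sign does not affect the units.

Multiplying the contributions: [m³/(kg·s²)] · [kg] · [kg] · [1/m]
Adding exponents of each base unit: kg: 1, m: 2, s: -2
SI base units of gravitational potential energy: kg·m²/s²

The claimed units kg·m²/s² match the derived units, so the claim is correct.

Answer: Yes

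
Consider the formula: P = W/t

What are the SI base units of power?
Units of each symbol in P = W/t:
  W (work): kg·m²/s²
  t (time): s  → in the denominator, contributes 1/s

Multiplying the contributions: [kg·m²/s²] · [1/s]
Adding exponents of each base unit: kg: 1, m: 2, s: -3
SI base units of power: kg·m²/s³

Answer: kg·m²/s³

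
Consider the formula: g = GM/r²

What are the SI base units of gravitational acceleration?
Units of each symbol in g = GM/r²:
  G (gravitational constant): m³/(kg·s²)
  M (mass): kg
  r (distance): m  → to the power 2 in the denominator, contributes 1/m²

Multiplying the contributions: [m³/(kg·s²)] · [kg] · [1/m²]
Adding exponents of each base unit: m: 1, s: -2
SI base units of gravitational acceleration: m/s²

Answer: m/s²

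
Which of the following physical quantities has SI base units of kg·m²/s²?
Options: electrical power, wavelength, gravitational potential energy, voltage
Checking the SI base units of each option:
  electrical power (P = IV): kg·m²/s³  ✗
  wavelength (λ = v/f): m  ✗
  gravitational potential energy (U = -GMm/r): kg·m²/s²  ✓ matches
  voltage (V = IR): kg·m²/(s³·A)  ✗

Only gravitational potential energy has units kg·m²/s².

Answer: gravitational potential energy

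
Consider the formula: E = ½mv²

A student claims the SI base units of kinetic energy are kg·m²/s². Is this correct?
Units of each symbol in E = ½mv²:
  m (mass): kg
  v (speed): m/s  → to the power 2, contributes m²/s²
  The factor ½ is dimensionless.

Multiplying the contributions: [kg] · [m²/s²]
Adding exponents of each base unit: kg: 1, m: 2, s: -2
SI base units of kinetic energy: kg·m²/s²

The claimed units kg·m²/s² match the derived units, so the claim is correct.

Answer: Yes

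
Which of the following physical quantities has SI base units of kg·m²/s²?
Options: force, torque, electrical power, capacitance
Checking the SI base units of each option:
  force (F = ma): kg·m/s²  ✗
  torque (τ = Fr): kg·m²/s²  ✓ matches
  electrical power (P = IV): kg·m²/s³  ✗
  capacitance (C = Q/V): s⁴·A²/(kg·m²)  ✗

Only torque has units kg·m²/s².

Answer: torque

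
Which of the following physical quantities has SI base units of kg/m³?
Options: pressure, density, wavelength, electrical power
Checking the SI base units of each option:
  pressure (P = F/A): kg/(m·s²)  ✗
  density (ρ = m/V): kg/m³  ✓ matches
  wavelength (λ = v/f): m  ✗
  electrical power (P = IV): kg·m²/s³  ✗

Only density has units kg/m³.

Answer: density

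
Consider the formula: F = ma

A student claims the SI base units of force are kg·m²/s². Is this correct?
Units of each symbol in F = ma:
  m (mass): kg
  a (acceleration): m/s²

Multiplying the contributions: [kg] · [m/s²]
Adding exponents of each base unit: kg: 1, m: 1, s: -2
SI base units of force: kg·m/s²

The claimed units kg·m²/s² (exponents kg: 1, m: 2, s: -2) do not match the derived units kg·m/s² (exponents kg: 1, m: 1, s: -2), so the claim is incorrect.

Answer: No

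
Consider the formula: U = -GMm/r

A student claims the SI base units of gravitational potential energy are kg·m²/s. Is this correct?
Units of each symbol in U = -GMm/r:
  G (gravitational constant): m³/(kg·s²)
  M (mass): kg
  m (mass): kg
  r (distance): m  → in the denominator, contributes 1/m
  The minus sign does not affect the units.

Multiplying the contributions: [m³/(kg·s²)] · [kg] · [kg] · [1/m]
Adding exponents of each base unit: kg: 1, m: 2, s: -2
SI base units of gravitational potential energy: kg·m²/s²

The claimed units kg·m²/s (exponents kg: 1, m: 2, s: -1) do not match the derived units kg·m²/s² (exponents kg: 1, m: 2, s: -2), so the claim is incorrect.

Answer: No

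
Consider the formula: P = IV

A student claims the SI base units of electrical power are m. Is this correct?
Units of each symbol in P = IV:
  I (current): A
  V (voltage, in volts): kg·m²/(s³·A)

Multiplying the contributions: [A] · [kg·m²/(s³·A)]
Adding exponents of each base unit: kg: 1, m: 2, s: -3
SI base units of electrical power: kg·m²/s³

The claimed units m (exponents m: 1) do not match the derived units kg·m²/s³ (exponents kg: 1, m: 2, s: -3), so the claim is incorrect.

Answer: No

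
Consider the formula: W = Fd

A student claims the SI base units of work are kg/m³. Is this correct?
Units of each symbol in W = Fd:
  F (force): kg·m/s²
  d (displacement): m

Multiplying the contributions: [kg·m/s²] · [m]
Adding exponents of each base unit: kg: 1, m: 2, s: -2
SI base units of work: kg·m²/s²

The claimed units kg/m³ (exponents kg: 1, m: -3) do not match the derived units kg·m²/s² (exponents kg: 1, m: 2, s: -2), so the claim is incorrect.

Answer: No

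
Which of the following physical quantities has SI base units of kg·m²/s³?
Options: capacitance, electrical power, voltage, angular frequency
Checking the SI base units of each option:
  capacitance (C = Q/V): s⁴·A²/(kg·m²)  ✗
  electrical power (P = IV): kg·m²/s³  ✓ matches
  voltage (V = IR): kg·m²/(s³·A)  ✗
  angular frequency (ω = 2πf): 1/s  ✗

Only electrical power has units kg·m²/s³.

Answer: electrical power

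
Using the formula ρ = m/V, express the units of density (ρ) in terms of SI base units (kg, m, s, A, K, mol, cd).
Units of each symbol in ρ = m/V:
  m (mass): kg
  V (volume): m³  → in the denominator, contributes 1/m³

Multiplying the contributions: [kg] · [1/m³]
Adding exponents of each base unit: kg: 1, m: -3
SI base units of density: kg/m³

Answer: kg/m³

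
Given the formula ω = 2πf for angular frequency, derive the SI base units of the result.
Units of each symbol in ω = 2πf:
  f (frequency): 1/s
  The factor 2π is dimensionless.

Multiplying the contributions: [1/s]
Adding exponents of each base unit: s: -1
SI base units of angular frequency: 1/s

Answer: 1/s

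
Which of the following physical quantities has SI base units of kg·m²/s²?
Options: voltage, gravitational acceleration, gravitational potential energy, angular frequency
Checking the SI base units of each option:
  voltage (V = IR): kg·m²/(s³·A)  ✗
  gravitational acceleration (g = GM/r²): m/s²  ✗
  gravitational potential energy (U = -GMm/r): kg·m²/s²  ✓ matches
  angular frequency (ω = 2πf): 1/s  ✗

Only gravitational potential energy has units kg·m²/s².

Answer: gravitational potential energy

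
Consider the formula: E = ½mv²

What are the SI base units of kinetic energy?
Units of each symbol in E = ½mv²:
  m (mass): kg
  v (speed): m/s  → to the power 2, contributes m²/s²
  The factor ½ is dimensionless.

Multiplying the contributions: [kg] · [m²/s²]
Adding exponents of each base unit: kg: 1, m: 2, s: -2
SI base units of kinetic energy: kg·m²/s²

Answer: kg·m²/s²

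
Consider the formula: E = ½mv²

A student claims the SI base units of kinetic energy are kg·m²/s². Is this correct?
Units of each symbol in E = ½mv²:
  m (mass): kg
  v (speed): m/s  → to the power 2, contributes m²/s²
  The factor ½ is dimensionless.

Multiplying the contributions: [kg] · [m²/s²]
Adding exponents of each base unit: kg: 1, m: 2, s: -2
SI base units of kinetic energy: kg·m²/s²

The claimed units kg·m²/s² match the derived units, so the claim is correct.

Answer: Yes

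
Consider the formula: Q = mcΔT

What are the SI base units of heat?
Units of each symbol in Q = mcΔT:
  m (mass): kg
  c (specific heat capacity, in J/(kg·K)): m²/(s²·K)
  ΔT (temperature change): K

Multiplying the contributions: [kg] · [m²/(s²·K)] · [K]
Adding exponents of each base unit: kg: 1, m: 2, s: -2
SI base units of heat: kg·m²/s²

Answer: kg·m²/s²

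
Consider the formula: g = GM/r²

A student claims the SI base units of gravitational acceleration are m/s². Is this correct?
Units of each symbol in g = GM/r²:
  G (gravitational constant): m³/(kg·s²)
  M (mass): kg
  r (distance): m  → to the power 2 in the denominator, contributes 1/m²

Multiplying the contributions: [m³/(kg·s²)] · [kg] · [1/m²]
Adding exponents of each base unit: m: 1, s: -2
SI base units of gravitational acceleration: m/s²

The claimed units m/s² match the derived units, so the claim is correct.

Answer: Yes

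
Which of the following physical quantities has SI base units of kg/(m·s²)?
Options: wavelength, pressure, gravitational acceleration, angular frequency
Checking the SI base units of each option:
  wavelength (λ = v/f): m  ✗
  pressure (P = F/A): kg/(m·s²)  ✓ matches
  gravitational acceleration (g = GM/r²): m/s²  ✗
  angular frequency (ω = 2πf): 1/s  ✗

Only pressure has units kg/(m·s²).

Answer: pressure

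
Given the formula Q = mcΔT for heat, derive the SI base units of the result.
Units of each symbol in Q = mcΔT:
  m (mass): kg
  c (specific heat capacity, in J/(kg·K)): m²/(s²·K)
  ΔT (temperature change): K

Multiplying the contributions: [kg] · [m²/(s²·K)] · [K]
Adding exponents of each base unit: kg: 1, m: 2, s: -2
SI base units of heat: kg·m²/s²

Answer: kg·m²/s²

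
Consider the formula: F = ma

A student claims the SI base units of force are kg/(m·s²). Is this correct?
Units of each symbol in F = ma:
  m (mass): kg
  a (acceleration): m/s²

Multiplying the contributions: [kg] · [m/s²]
Adding exponents of each base unit: kg: 1, m: 1, s: -2
SI base units of force: kg·m/s²

The claimed units kg/(m·s²) (exponents kg: 1, m: -1, s: -2) do not match the derived units kg·m/s² (exponents kg: 1, m: 1, s: -2), so the claim is incorrect.

Answer: No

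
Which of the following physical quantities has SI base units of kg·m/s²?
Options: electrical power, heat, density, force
Checking the SI base units of each option:
  electrical power (P = IV): kg·m²/s³  ✗
  heat (Q = mcΔT): kg·m²/s²  ✗
  density (ρ = m/V): kg/m³  ✗
  force (F = ma): kg·m/s²  ✓ matches

Only force has units kg·m/s².

Answer: force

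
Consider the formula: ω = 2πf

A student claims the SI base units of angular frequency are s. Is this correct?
Units of each symbol in ω = 2πf:
  f (frequency): 1/s
  The factor 2π is dimensionless.

Multiplying the contributions: [1/s]
Adding exponents of each base unit: s: -1
SI base units of angular frequency: 1/s

The claimed units s (exponents s: 1) do not match the derived units 1/s (exponents s: -1), so the claim is incorrect.

Answer: No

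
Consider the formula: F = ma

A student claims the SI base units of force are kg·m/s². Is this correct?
Units of each symbol in F = ma:
  m (mass): kg
  a (acceleration): m/s²

Multiplying the contributions: [kg] · [m/s²]
Adding exponents of each base unit: kg: 1, m: 1, s: -2
SI base units of force: kg·m/s²

The claimed units kg·m/s² match the derived units, so the claim is correct.

Answer: Yes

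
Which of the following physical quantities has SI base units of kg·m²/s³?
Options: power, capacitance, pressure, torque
Checking the SI base units of each option:
  power (P = W/t): kg·m²/s³  ✓ matches
  capacitance (C = Q/V): s⁴·A²/(kg·m²)  ✗
  pressure (P = F/A): kg/(m·s²)  ✗
  torque (τ = Fr): kg·m²/s²  ✗

Only power has units kg·m²/s³.

Answer: power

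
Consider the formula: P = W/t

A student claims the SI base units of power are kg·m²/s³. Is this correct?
Units of each symbol in P = W/t:
  W (work): kg·m²/s²
  t (time): s  → in the denominator, contributes 1/s

Multiplying the contributions: [kg·m²/s²] · [1/s]
Adding exponents of each base unit: kg: 1, m: 2, s: -3
SI base units of power: kg·m²/s³

The claimed units kg·m²/s³ match the derived units, so the claim is correct.

Answer: Yes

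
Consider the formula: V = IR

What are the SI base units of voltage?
Units of each symbol in V = IR:
  I (current): A
  R (resistance, in ohms): kg·m²/(s³·A²)

Multiplying the contributions: [A] · [kg·m²/(s³·A²)]
Adding exponents of each base unit: kg: 1, m: 2, s: -3, A: -1
SI base units of voltage: kg·m²/(s³·A)

Answer: kg·m²/(s³·A)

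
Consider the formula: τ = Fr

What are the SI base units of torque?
Units of each symbol in τ = Fr:
  F (force): kg·m/s²
  r (lever arm): m

Multiplying the contributions: [kg·m/s²] · [m]
Adding exponents of each base unit: kg: 1, m: 2, s: -2
SI base units of torque: kg·m²/s²

Answer: kg·m²/s²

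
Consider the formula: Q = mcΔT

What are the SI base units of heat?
Units of each symbol in Q = mcΔT:
  m (mass): kg
  c (specific heat capacity, in J/(kg·K)): m²/(s²·K)
  ΔT (temperature change): K

Multiplying the contributions: [kg] · [m²/(s²·K)] · [K]
Adding exponents of each base unit: kg: 1, m: 2, s: -2
SI base units of heat: kg·m²/s²

Answer: kg·m²/s²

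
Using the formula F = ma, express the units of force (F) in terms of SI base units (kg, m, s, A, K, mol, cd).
Units of each symbol in F = ma:
  m (mass): kg
  a (acceleration): m/s²

Multiplying the contributions: [kg] · [m/s²]
Adding exponents of each base unit: kg: 1, m: 1, s: -2
SI base units of force: kg·m/s²

Answer: kg·m/s²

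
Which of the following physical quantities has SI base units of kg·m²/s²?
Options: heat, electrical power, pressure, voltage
Checking the SI base units of each option:
  heat (Q = mcΔT): kg·m²/s²  ✓ matches
  electrical power (P = IV): kg·m²/s³  ✗
  pressure (P = F/A): kg/(m·s²)  ✗
  voltage (V = IR): kg·m²/(s³·A)  ✗

Only heat has units kg·m²/s².

Answer: heat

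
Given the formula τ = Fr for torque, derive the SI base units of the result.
Units of each symbol in τ = Fr:
  F (force): kg·m/s²
  r (lever arm): m

Multiplying the contributions: [kg·m/s²] · [m]
Adding exponents of each base unit: kg: 1, m: 2, s: -2
SI base units of torque: kg·m²/s²

Answer: kg·m²/s²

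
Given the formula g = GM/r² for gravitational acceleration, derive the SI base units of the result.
Units of each symbol in g = GM/r²:
  G (gravitational constant): m³/(kg·s²)
  M (mass): kg
  r (distance): m  → to the power 2 in the denominator, contributes 1/m²

Multiplying the contributions: [m³/(kg·s²)] · [kg] · [1/m²]
Adding exponents of each base unit: m: 1, s: -2
SI base units of gravitational acceleration: m/s²

Answer: m/s²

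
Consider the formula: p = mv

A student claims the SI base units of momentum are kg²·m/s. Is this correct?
Units of each symbol in p = mv:
  m (mass): kg
  v (velocity): m/s

Multiplying the contributions: [kg] · [m/s]
Adding exponents of each base unit: kg: 1, m: 1, s: -1
SI base units of momentum: kg·m/s

The claimed units kg²·m/s (exponents kg: 2, m: 1, s: -1) do not match the derived units kg·m/s (exponents kg: 1, m: 1, s: -1), so the claim is incorrect.

Answer: No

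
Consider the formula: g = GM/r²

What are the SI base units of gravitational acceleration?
Units of each symbol in g = GM/r²:
  G (gravitational constant): m³/(kg·s²)
  M (mass): kg
  r (distance): m  → to the power 2 in the denominator, contributes 1/m²

Multiplying the contributions: [m³/(kg·s²)] · [kg] · [1/m²]
Adding exponents of each base unit: m: 1, s: -2
SI base units of gravitational acceleration: m/s²

Answer: m/s²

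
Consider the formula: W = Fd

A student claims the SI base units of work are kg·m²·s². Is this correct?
Units of each symbol in W = Fd:
  F (force): kg·m/s²
  d (displacement): m

Multiplying the contributions: [kg·m/s²] · [m]
Adding exponents of each base unit: kg: 1, m: 2, s: -2
SI base units of work: kg·m²/s²

The claimed units kg·m²·s² (exponents kg: 1, m: 2, s: 2) do not match the derived units kg·m²/s² (exponents kg: 1, m: 2, s: -2), so the claim is incorrect.

Answer: No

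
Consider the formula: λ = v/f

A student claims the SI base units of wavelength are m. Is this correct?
Units of each symbol in λ = v/f:
  v (wave speed): m/s
  f (frequency): 1/s  → in the denominator, contributes s

Multiplying the contributions: [m/s] · [s]
Adding exponents of each base unit: m: 1
SI base units of wavelength: m

The claimed units m match the derived units, so the claim is correct.

Answer: Yes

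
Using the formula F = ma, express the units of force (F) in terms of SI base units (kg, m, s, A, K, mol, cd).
Units of each symbol in F = ma:
  m (mass): kg
  a (acceleration): m/s²

Multiplying the contributions: [kg] · [m/s²]
Adding exponents of each base unit: kg: 1, m: 1, s: -2
SI base units of force: kg·m/s²

Answer: kg·m/s²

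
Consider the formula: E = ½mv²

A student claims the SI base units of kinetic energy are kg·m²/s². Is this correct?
Units of each symbol in E = ½mv²:
  m (mass): kg
  v (speed): m/s  → to the power 2, contributes m²/s²
  The factor ½ is dimensionless.

Multiplying the contributions: [kg] · [m²/s²]
Adding exponents of each base unit: kg: 1, m: 2, s: -2
SI base units of kinetic energy: kg·m²/s²

The claimed units kg·m²/s² match the derived units, so the claim is correct.

Answer: Yes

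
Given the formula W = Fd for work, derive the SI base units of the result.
Units of each symbol in W = Fd:
  F (force): kg·m/s²
  d (displacement): m

Multiplying the contributions: [kg·m/s²] · [m]
Adding exponents of each base unit: kg: 1, m: 2, s: -2
SI base units of work: kg·m²/s²

Answer: kg·m²/s²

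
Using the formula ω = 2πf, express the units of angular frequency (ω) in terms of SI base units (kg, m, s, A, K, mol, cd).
Units of each symbol in ω = 2πf:
  f (frequency): 1/s
  The factor 2π is dimensionless.

Multiplying the contributions: [1/s]
Adding exponents of each base unit: s: -1
SI base units of angular frequency: 1/s

Answer: 1/s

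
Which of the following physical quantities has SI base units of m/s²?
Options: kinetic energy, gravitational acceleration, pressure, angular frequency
Checking the SI base units of each option:
  kinetic energy (E = ½mv²): kg·m²/s²  ✗
  gravitational acceleration (g = GM/r²): m/s²  ✓ matches
  pressure (P = F/A): kg/(m·s²)  ✗
  angular frequency (ω = 2πf): 1/s  ✗

Only gravitational acceleration has units m/s².

Answer: gravitational acceleration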